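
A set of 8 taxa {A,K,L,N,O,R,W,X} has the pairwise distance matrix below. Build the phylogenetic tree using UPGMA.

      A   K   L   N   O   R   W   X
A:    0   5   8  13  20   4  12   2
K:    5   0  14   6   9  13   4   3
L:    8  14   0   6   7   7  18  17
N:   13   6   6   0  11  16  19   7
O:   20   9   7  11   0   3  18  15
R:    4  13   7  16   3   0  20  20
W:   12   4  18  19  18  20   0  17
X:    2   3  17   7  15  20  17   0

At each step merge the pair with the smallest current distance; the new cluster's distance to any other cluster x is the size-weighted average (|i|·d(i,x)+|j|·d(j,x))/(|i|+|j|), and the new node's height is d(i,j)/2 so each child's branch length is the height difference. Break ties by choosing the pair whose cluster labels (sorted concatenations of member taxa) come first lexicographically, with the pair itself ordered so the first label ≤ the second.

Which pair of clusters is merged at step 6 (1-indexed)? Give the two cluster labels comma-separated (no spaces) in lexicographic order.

AKX,W

iteration 1: select A,X (d=2); attach at lengths (1, 1); label the merged cluster AX
  updated: d(AX,K)=4, d(AX,L)=25/2, d(AX,N)=10, d(AX,O)=35/2, d(AX,R)=12, d(AX,W)=29/2
iteration 2: select O,R (d=3); attach at lengths (3/2, 3/2); label the merged cluster OR
  updated: d(AX,OR)=59/4, d(K,OR)=11, d(L,OR)=7, d(N,OR)=27/2, d(OR,W)=19
iteration 3: select AX,K (d=4); attach at lengths (1, 2); label the merged cluster AKX
  updated: d(AKX,L)=13, d(AKX,N)=26/3, d(AKX,OR)=27/2, d(AKX,W)=11
iteration 4: select L,N (d=6); attach at lengths (3, 3); label the merged cluster LN
  updated: d(AKX,LN)=65/6, d(LN,OR)=41/4, d(LN,W)=37/2
iteration 5: select LN,OR (d=41/4); attach at lengths (17/8, 29/8); label the merged cluster LNOR
  updated: d(AKX,LNOR)=73/6, d(LNOR,W)=75/4
iteration 6: select AKX,W (d=11); attach at lengths (7/2, 11/2); label the merged cluster AKWX
  updated: d(AKWX,LNOR)=221/16
iteration 7: select AKWX,LNOR (d=221/16); attach at lengths (45/32, 57/32); label the merged cluster AKLNORWX
final tree: ((((A:1,X:1):1,K:2):7/2,W:11/2):45/32,((L:3,N:3):17/8,(O:3/2,R:3/2):29/8):57/32)
total length: 511/16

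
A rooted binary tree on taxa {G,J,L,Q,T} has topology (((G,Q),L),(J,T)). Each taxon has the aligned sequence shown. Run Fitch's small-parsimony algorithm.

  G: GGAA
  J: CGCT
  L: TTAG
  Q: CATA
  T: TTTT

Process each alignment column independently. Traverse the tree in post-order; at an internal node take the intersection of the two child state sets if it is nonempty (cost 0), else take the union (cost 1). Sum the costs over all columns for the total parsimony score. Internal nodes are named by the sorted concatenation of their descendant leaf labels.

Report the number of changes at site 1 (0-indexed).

site 0, node GQ: G={G} ∪ Q={C} → {C,G} (+1)
site 0, node GLQ: GQ={C,G} ∪ L={T} → {C,G,T} (+1)
site 0, node JT: J={C} ∪ T={T} → {C,T} (+1)
site 0, node GJLQT: GLQ={C,G,T} ∩ JT={C,T} → {C,T} (+0)
site 1, node GQ: G={G} ∪ Q={A} → {A,G} (+1)
site 1, node GLQ: GQ={A,G} ∪ L={T} → {A,G,T} (+1)
site 1, node JT: J={G} ∪ T={T} → {G,T} (+1)
site 1, node GJLQT: GLQ={A,G,T} ∩ JT={G,T} → {G,T} (+0)
site 2, node GQ: G={A} ∪ Q={T} → {A,T} (+1)
site 2, node GLQ: GQ={A,T} ∩ L={A} → {A} (+0)
site 2, node JT: J={C} ∪ T={T} → {C,T} (+1)
site 2, node GJLQT: GLQ={A} ∪ JT={C,T} → {A,C,T} (+1)
site 3, node GQ: G={A} ∩ Q={A} → {A} (+0)
site 3, node GLQ: GQ={A} ∪ L={G} → {A,G} (+1)
site 3, node JT: J={T} ∩ T={T} → {T} (+0)
site 3, node GJLQT: GLQ={A,G} ∪ JT={T} → {A,G,T} (+1)
per-site changes: [3, 3, 3, 2]; total = 11

3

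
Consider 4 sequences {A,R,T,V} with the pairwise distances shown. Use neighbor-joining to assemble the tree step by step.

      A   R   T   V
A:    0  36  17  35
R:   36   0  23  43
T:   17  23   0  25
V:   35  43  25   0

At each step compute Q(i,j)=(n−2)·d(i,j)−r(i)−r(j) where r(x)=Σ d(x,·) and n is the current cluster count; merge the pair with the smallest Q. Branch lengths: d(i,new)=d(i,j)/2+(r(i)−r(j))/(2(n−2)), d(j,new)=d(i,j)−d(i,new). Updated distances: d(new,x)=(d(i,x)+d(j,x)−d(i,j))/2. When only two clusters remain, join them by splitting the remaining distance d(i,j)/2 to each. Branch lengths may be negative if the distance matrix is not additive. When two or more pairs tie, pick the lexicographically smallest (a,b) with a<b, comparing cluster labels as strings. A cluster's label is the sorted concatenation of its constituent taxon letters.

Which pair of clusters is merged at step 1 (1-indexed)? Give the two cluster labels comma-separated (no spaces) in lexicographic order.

1. join A+V (d=35, Q=-121) ⇒ AV; edges |A|=55/4, |V|=85/4
  updated: d(AV,R)=22, d(AV,T)=7/2
2. join AV+R (d=22, Q=-97/2) ⇒ ARV; edges |AV|=5/4, |R|=83/4
  updated: d(ARV,T)=9/4
3. join ARV+T (d=9/4) ⇒ ARTV; edges |ARV|=9/8, |T|=9/8
final tree: (((A:55/4,V:85/4):5/4,R:83/4):9/8,T:9/8)
total length: 237/4

A,V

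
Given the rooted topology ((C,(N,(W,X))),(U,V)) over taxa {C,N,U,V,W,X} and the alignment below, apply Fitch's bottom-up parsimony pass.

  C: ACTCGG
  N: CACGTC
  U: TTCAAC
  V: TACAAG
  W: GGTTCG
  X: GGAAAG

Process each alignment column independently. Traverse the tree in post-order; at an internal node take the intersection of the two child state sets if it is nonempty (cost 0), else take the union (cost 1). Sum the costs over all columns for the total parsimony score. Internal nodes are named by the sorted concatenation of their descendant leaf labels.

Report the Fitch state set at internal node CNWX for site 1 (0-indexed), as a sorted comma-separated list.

site 0, node WX: W={G} ∩ X={G} → {G} (+0)
site 0, node NWX: N={C} ∪ WX={G} → {C,G} (+1)
site 0, node CNWX: C={A} ∪ NWX={C,G} → {A,C,G} (+1)
site 0, node UV: U={T} ∩ V={T} → {T} (+0)
site 0, node CNUVWX: CNWX={A,C,G} ∪ UV={T} → {A,C,G,T} (+1)
site 1, node WX: W={G} ∩ X={G} → {G} (+0)
site 1, node NWX: N={A} ∪ WX={G} → {A,G} (+1)
site 1, node CNWX: C={C} ∪ NWX={A,G} → {A,C,G} (+1)
site 1, node UV: U={T} ∪ V={A} → {A,T} (+1)
site 1, node CNUVWX: CNWX={A,C,G} ∩ UV={A,T} → {A} (+0)
site 2, node WX: W={T} ∪ X={A} → {A,T} (+1)
site 2, node NWX: N={C} ∪ WX={A,T} → {A,C,T} (+1)
site 2, node CNWX: C={T} ∩ NWX={A,C,T} → {T} (+0)
site 2, node UV: U={C} ∩ V={C} → {C} (+0)
site 2, node CNUVWX: CNWX={T} ∪ UV={C} → {C,T} (+1)
site 3, node WX: W={T} ∪ X={A} → {A,T} (+1)
site 3, node NWX: N={G} ∪ WX={A,T} → {A,G,T} (+1)
site 3, node CNWX: C={C} ∪ NWX={A,G,T} → {A,C,G,T} (+1)
site 3, node UV: U={A} ∩ V={A} → {A} (+0)
site 3, node CNUVWX: CNWX={A,C,G,T} ∩ UV={A} → {A} (+0)
site 4, node WX: W={C} ∪ X={A} → {A,C} (+1)
site 4, node NWX: N={T} ∪ WX={A,C} → {A,C,T} (+1)
site 4, node CNWX: C={G} ∪ NWX={A,C,T} → {A,C,G,T} (+1)
site 4, node UV: U={A} ∩ V={A} → {A} (+0)
site 4, node CNUVWX: CNWX={A,C,G,T} ∩ UV={A} → {A} (+0)
site 5, node WX: W={G} ∩ X={G} → {G} (+0)
site 5, node NWX: N={C} ∪ WX={G} → {C,G} (+1)
site 5, node CNWX: C={G} ∩ NWX={C,G} → {G} (+0)
site 5, node UV: U={C} ∪ V={G} → {C,G} (+1)
site 5, node CNUVWX: CNWX={G} ∩ UV={C,G} → {G} (+0)
per-site changes: [3, 3, 3, 3, 3, 2]; total = 17

A,C,G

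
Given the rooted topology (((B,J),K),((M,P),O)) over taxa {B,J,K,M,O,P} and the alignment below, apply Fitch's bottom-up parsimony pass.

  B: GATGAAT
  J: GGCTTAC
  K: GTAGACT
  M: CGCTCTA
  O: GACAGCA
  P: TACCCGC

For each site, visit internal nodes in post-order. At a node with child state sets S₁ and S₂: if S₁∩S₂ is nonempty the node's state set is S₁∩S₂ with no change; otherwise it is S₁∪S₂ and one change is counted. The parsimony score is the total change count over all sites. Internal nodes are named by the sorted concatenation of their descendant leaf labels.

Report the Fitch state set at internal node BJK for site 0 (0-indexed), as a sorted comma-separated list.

[col 0] BJ: children B:{G}, J:{G} ∩→ {G}; cost 0
[col 0] BJK: children BJ:{G}, K:{G} ∩→ {G}; cost 0
[col 0] MP: children M:{C}, P:{T} ∪→ {C,T}; cost 1
[col 0] MOP: children MP:{C,T}, O:{G} ∪→ {C,G,T}; cost 1
[col 0] BJKMOP: children BJK:{G}, MOP:{C,G,T} ∩→ {G}; cost 0
[col 1] BJ: children B:{A}, J:{G} ∪→ {A,G}; cost 1
[col 1] BJK: children BJ:{A,G}, K:{T} ∪→ {A,G,T}; cost 1
[col 1] MP: children M:{G}, P:{A} ∪→ {A,G}; cost 1
[col 1] MOP: children MP:{A,G}, O:{A} ∩→ {A}; cost 0
[col 1] BJKMOP: children BJK:{A,G,T}, MOP:{A} ∩→ {A}; cost 0
[col 2] BJ: children B:{T}, J:{C} ∪→ {C,T}; cost 1
[col 2] BJK: children BJ:{C,T}, K:{A} ∪→ {A,C,T}; cost 1
[col 2] MP: children M:{C}, P:{C} ∩→ {C}; cost 0
[col 2] MOP: children MP:{C}, O:{C} ∩→ {C}; cost 0
[col 2] BJKMOP: children BJK:{A,C,T}, MOP:{C} ∩→ {C}; cost 0
[col 3] BJ: children B:{G}, J:{T} ∪→ {G,T}; cost 1
[col 3] BJK: children BJ:{G,T}, K:{G} ∩→ {G}; cost 0
[col 3] MP: children M:{T}, P:{C} ∪→ {C,T}; cost 1
[col 3] MOP: children MP:{C,T}, O:{A} ∪→ {A,C,T}; cost 1
[col 3] BJKMOP: children BJK:{G}, MOP:{A,C,T} ∪→ {A,C,G,T}; cost 1
[col 4] BJ: children B:{A}, J:{T} ∪→ {A,T}; cost 1
[col 4] BJK: children BJ:{A,T}, K:{A} ∩→ {A}; cost 0
[col 4] MP: children M:{C}, P:{C} ∩→ {C}; cost 0
[col 4] MOP: children MP:{C}, O:{G} ∪→ {C,G}; cost 1
[col 4] BJKMOP: children BJK:{A}, MOP:{C,G} ∪→ {A,C,G}; cost 1
[col 5] BJ: children B:{A}, J:{A} ∩→ {A}; cost 0
[col 5] BJK: children BJ:{A}, K:{C} ∪→ {A,C}; cost 1
[col 5] MP: children M:{T}, P:{G} ∪→ {G,T}; cost 1
[col 5] MOP: children MP:{G,T}, O:{C} ∪→ {C,G,T}; cost 1
[col 5] BJKMOP: children BJK:{A,C}, MOP:{C,G,T} ∩→ {C}; cost 0
[col 6] BJ: children B:{T}, J:{C} ∪→ {C,T}; cost 1
[col 6] BJK: children BJ:{C,T}, K:{T} ∩→ {T}; cost 0
[col 6] MP: children M:{A}, P:{C} ∪→ {A,C}; cost 1
[col 6] MOP: children MP:{A,C}, O:{A} ∩→ {A}; cost 0
[col 6] BJKMOP: children BJK:{T}, MOP:{A} ∪→ {A,T}; cost 1
per-site changes: [2, 3, 2, 4, 3, 3, 3]; total = 20

G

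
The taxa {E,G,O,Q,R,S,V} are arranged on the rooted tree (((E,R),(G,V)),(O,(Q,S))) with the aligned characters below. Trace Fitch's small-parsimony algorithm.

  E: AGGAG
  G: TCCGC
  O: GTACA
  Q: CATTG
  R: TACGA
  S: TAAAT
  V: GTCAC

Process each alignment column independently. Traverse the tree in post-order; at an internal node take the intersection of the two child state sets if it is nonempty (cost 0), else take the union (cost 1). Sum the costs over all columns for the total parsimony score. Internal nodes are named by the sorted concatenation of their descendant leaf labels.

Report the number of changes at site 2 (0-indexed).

site 0, node ER: E={A} ∪ R={T} → {A,T} (+1)
site 0, node GV: G={T} ∪ V={G} → {G,T} (+1)
site 0, node EGRV: ER={A,T} ∩ GV={G,T} → {T} (+0)
site 0, node QS: Q={C} ∪ S={T} → {C,T} (+1)
site 0, node OQS: O={G} ∪ QS={C,T} → {C,G,T} (+1)
site 0, node EGOQRSV: EGRV={T} ∩ OQS={C,G,T} → {T} (+0)
site 1, node ER: E={G} ∪ R={A} → {A,G} (+1)
site 1, node GV: G={C} ∪ V={T} → {C,T} (+1)
site 1, node EGRV: ER={A,G} ∪ GV={C,T} → {A,C,G,T} (+1)
site 1, node QS: Q={A} ∩ S={A} → {A} (+0)
site 1, node OQS: O={T} ∪ QS={A} → {A,T} (+1)
site 1, node EGOQRSV: EGRV={A,C,G,T} ∩ OQS={A,T} → {A,T} (+0)
site 2, node ER: E={G} ∪ R={C} → {C,G} (+1)
site 2, node GV: G={C} ∩ V={C} → {C} (+0)
site 2, node EGRV: ER={C,G} ∩ GV={C} → {C} (+0)
site 2, node QS: Q={T} ∪ S={A} → {A,T} (+1)
site 2, node OQS: O={A} ∩ QS={A,T} → {A} (+0)
site 2, node EGOQRSV: EGRV={C} ∪ OQS={A} → {A,C} (+1)
site 3, node ER: E={A} ∪ R={G} → {A,G} (+1)
site 3, node GV: G={G} ∪ V={A} → {A,G} (+1)
site 3, node EGRV: ER={A,G} ∩ GV={A,G} → {A,G} (+0)
site 3, node QS: Q={T} ∪ S={A} → {A,T} (+1)
site 3, node OQS: O={C} ∪ QS={A,T} → {A,C,T} (+1)
site 3, node EGOQRSV: EGRV={A,G} ∩ OQS={A,C,T} → {A} (+0)
site 4, node ER: E={G} ∪ R={A} → {A,G} (+1)
site 4, node GV: G={C} ∩ V={C} → {C} (+0)
site 4, node EGRV: ER={A,G} ∪ GV={C} → {A,C,G} (+1)
site 4, node QS: Q={G} ∪ S={T} → {G,T} (+1)
site 4, node OQS: O={A} ∪ QS={G,T} → {A,G,T} (+1)
site 4, node EGOQRSV: EGRV={A,C,G} ∩ OQS={A,G,T} → {A,G} (+0)
per-site changes: [4, 4, 3, 4, 4]; total = 19

3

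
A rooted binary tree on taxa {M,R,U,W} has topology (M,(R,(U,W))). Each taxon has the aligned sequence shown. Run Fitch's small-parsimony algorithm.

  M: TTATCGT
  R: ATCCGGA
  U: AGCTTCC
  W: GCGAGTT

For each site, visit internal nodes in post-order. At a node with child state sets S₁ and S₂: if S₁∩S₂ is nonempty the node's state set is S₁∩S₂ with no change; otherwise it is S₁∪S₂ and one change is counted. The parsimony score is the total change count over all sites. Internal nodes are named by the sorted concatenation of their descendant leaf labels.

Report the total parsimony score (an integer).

14

[col 0] UW: children U:{A}, W:{G} ∪→ {A,G}; cost 1
[col 0] RUW: children R:{A}, UW:{A,G} ∩→ {A}; cost 0
[col 0] MRUW: children M:{T}, RUW:{A} ∪→ {A,T}; cost 1
[col 1] UW: children U:{G}, W:{C} ∪→ {C,G}; cost 1
[col 1] RUW: children R:{T}, UW:{C,G} ∪→ {C,G,T}; cost 1
[col 1] MRUW: children M:{T}, RUW:{C,G,T} ∩→ {T}; cost 0
[col 2] UW: children U:{C}, W:{G} ∪→ {C,G}; cost 1
[col 2] RUW: children R:{C}, UW:{C,G} ∩→ {C}; cost 0
[col 2] MRUW: children M:{A}, RUW:{C} ∪→ {A,C}; cost 1
[col 3] UW: children U:{T}, W:{A} ∪→ {A,T}; cost 1
[col 3] RUW: children R:{C}, UW:{A,T} ∪→ {A,C,T}; cost 1
[col 3] MRUW: children M:{T}, RUW:{A,C,T} ∩→ {T}; cost 0
[col 4] UW: children U:{T}, W:{G} ∪→ {G,T}; cost 1
[col 4] RUW: children R:{G}, UW:{G,T} ∩→ {G}; cost 0
[col 4] MRUW: children M:{C}, RUW:{G} ∪→ {C,G}; cost 1
[col 5] UW: children U:{C}, W:{T} ∪→ {C,T}; cost 1
[col 5] RUW: children R:{G}, UW:{C,T} ∪→ {C,G,T}; cost 1
[col 5] MRUW: children M:{G}, RUW:{C,G,T} ∩→ {G}; cost 0
[col 6] UW: children U:{C}, W:{T} ∪→ {C,T}; cost 1
[col 6] RUW: children R:{A}, UW:{C,T} ∪→ {A,C,T}; cost 1
[col 6] MRUW: children M:{T}, RUW:{A,C,T} ∩→ {T}; cost 0
per-site changes: [2, 2, 2, 2, 2, 2, 2]; total = 14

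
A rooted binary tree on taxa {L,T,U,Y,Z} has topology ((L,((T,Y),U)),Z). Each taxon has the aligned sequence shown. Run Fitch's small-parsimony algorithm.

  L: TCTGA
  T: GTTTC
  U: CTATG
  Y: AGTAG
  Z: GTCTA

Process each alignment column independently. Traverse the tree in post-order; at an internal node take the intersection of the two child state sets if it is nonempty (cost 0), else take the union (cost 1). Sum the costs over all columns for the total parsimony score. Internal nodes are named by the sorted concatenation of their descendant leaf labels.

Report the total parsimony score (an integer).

TY@0: {G} ∪ {A} = {A,G} (union, +1)
TUY@0: {A,G} ∪ {C} = {A,C,G} (union, +1)
LTUY@0: {T} ∪ {A,C,G} = {A,C,G,T} (union, +1)
LTUYZ@0: {A,C,G,T} ∩ {G} = {G} (intersection, +0)
TY@1: {T} ∪ {G} = {G,T} (union, +1)
TUY@1: {G,T} ∩ {T} = {T} (intersection, +0)
LTUY@1: {C} ∪ {T} = {C,T} (union, +1)
LTUYZ@1: {C,T} ∩ {T} = {T} (intersection, +0)
TY@2: {T} ∩ {T} = {T} (intersection, +0)
TUY@2: {T} ∪ {A} = {A,T} (union, +1)
LTUY@2: {T} ∩ {A,T} = {T} (intersection, +0)
LTUYZ@2: {T} ∪ {C} = {C,T} (union, +1)
TY@3: {T} ∪ {A} = {A,T} (union, +1)
TUY@3: {A,T} ∩ {T} = {T} (intersection, +0)
LTUY@3: {G} ∪ {T} = {G,T} (union, +1)
LTUYZ@3: {G,T} ∩ {T} = {T} (intersection, +0)
TY@4: {C} ∪ {G} = {C,G} (union, +1)
TUY@4: {C,G} ∩ {G} = {G} (intersection, +0)
LTUY@4: {A} ∪ {G} = {A,G} (union, +1)
LTUYZ@4: {A,G} ∩ {A} = {A} (intersection, +0)
per-site changes: [3, 2, 2, 2, 2]; total = 11

11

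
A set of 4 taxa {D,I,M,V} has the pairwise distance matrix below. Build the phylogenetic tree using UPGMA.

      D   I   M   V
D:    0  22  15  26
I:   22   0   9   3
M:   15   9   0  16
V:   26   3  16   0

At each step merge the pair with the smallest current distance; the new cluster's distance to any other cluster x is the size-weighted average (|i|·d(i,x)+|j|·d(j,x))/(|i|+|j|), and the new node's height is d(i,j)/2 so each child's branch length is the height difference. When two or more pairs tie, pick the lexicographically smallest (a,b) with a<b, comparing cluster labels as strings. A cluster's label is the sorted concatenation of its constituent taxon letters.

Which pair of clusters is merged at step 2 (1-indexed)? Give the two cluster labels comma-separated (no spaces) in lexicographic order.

IV,M

1. join I+V (d=3) ⇒ IV; edges |I|=3/2, |V|=3/2
  updated: d(D,IV)=24, d(IV,M)=25/2
2. join IV+M (d=25/2) ⇒ IMV; edges |IV|=19/4, |M|=25/4
  updated: d(D,IMV)=21
3. join D+IMV (d=21) ⇒ DIMV; edges |D|=21/2, |IMV|=17/4
final tree: (D:21/2,((I:3/2,V:3/2):19/4,M:25/4):17/4)
total length: 115/4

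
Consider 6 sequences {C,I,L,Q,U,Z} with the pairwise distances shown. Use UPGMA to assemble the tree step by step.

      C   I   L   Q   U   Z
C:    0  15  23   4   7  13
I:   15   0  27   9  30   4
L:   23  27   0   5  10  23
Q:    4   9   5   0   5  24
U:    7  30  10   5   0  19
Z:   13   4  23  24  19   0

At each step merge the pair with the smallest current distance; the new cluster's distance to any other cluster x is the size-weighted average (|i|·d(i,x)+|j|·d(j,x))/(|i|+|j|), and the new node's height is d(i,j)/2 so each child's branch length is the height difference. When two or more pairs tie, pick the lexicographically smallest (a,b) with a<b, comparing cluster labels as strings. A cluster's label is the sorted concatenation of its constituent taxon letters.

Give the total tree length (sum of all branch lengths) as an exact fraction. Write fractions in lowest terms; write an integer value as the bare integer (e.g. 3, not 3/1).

iteration 1: select C,Q (d=4); attach at lengths (2, 2); label the merged cluster CQ
  updated: d(CQ,I)=12, d(CQ,L)=14, d(CQ,U)=6, d(CQ,Z)=37/2
iteration 2: select I,Z (d=4); attach at lengths (2, 2); label the merged cluster IZ
  updated: d(CQ,IZ)=61/4, d(IZ,L)=25, d(IZ,U)=49/2
iteration 3: select CQ,U (d=6); attach at lengths (1, 3); label the merged cluster CQU
  updated: d(CQU,IZ)=55/3, d(CQU,L)=38/3
iteration 4: select CQU,L (d=38/3); attach at lengths (10/3, 19/3); label the merged cluster CLQU
  updated: d(CLQU,IZ)=20
iteration 5: select CLQU,IZ (d=20); attach at lengths (11/3, 8); label the merged cluster CILQUZ
final tree: ((((C:2,Q:2):1,U:3):10/3,L:19/3):11/3,(I:2,Z:2):8)
total length: 100/3

100/3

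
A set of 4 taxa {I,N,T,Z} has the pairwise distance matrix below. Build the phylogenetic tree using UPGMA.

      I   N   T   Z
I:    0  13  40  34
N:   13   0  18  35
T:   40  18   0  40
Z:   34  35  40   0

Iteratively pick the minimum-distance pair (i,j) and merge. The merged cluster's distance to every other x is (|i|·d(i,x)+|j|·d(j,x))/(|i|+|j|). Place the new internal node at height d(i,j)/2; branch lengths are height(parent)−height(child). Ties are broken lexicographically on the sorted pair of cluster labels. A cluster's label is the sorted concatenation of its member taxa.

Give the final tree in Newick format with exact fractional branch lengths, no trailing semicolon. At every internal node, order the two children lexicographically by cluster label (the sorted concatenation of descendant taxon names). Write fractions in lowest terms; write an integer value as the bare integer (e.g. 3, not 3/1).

1. join I+N (d=13) ⇒ IN; edges |I|=13/2, |N|=13/2
  updated: d(IN,T)=29, d(IN,Z)=69/2
2. join IN+T (d=29) ⇒ INT; edges |IN|=8, |T|=29/2
  updated: d(INT,Z)=109/3
3. join INT+Z (d=109/3) ⇒ INTZ; edges |INT|=11/3, |Z|=109/6
final tree: (((I:13/2,N:13/2):8,T:29/2):11/3,Z:109/6)
total length: 172/3

(((I:13/2,N:13/2):8,T:29/2):11/3,Z:109/6)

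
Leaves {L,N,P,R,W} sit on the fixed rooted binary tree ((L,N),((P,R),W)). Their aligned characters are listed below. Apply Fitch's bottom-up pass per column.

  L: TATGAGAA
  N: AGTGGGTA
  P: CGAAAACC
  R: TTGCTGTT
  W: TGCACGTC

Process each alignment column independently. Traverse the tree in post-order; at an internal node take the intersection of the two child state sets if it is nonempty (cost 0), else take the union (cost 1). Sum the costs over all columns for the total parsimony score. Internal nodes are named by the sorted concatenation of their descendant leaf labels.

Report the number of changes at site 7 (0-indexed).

2

site 0, node LN: L={T} ∪ N={A} → {A,T} (+1)
site 0, node PR: P={C} ∪ R={T} → {C,T} (+1)
site 0, node PRW: PR={C,T} ∩ W={T} → {T} (+0)
site 0, node LNPRW: LN={A,T} ∩ PRW={T} → {T} (+0)
site 1, node LN: L={A} ∪ N={G} → {A,G} (+1)
site 1, node PR: P={G} ∪ R={T} → {G,T} (+1)
site 1, node PRW: PR={G,T} ∩ W={G} → {G} (+0)
site 1, node LNPRW: LN={A,G} ∩ PRW={G} → {G} (+0)
site 2, node LN: L={T} ∩ N={T} → {T} (+0)
site 2, node PR: P={A} ∪ R={G} → {A,G} (+1)
site 2, node PRW: PR={A,G} ∪ W={C} → {A,C,G} (+1)
site 2, node LNPRW: LN={T} ∪ PRW={A,C,G} → {A,C,G,T} (+1)
site 3, node LN: L={G} ∩ N={G} → {G} (+0)
site 3, node PR: P={A} ∪ R={C} → {A,C} (+1)
site 3, node PRW: PR={A,C} ∩ W={A} → {A} (+0)
site 3, node LNPRW: LN={G} ∪ PRW={A} → {A,G} (+1)
site 4, node LN: L={A} ∪ N={G} → {A,G} (+1)
site 4, node PR: P={A} ∪ R={T} → {A,T} (+1)
site 4, node PRW: PR={A,T} ∪ W={C} → {A,C,T} (+1)
site 4, node LNPRW: LN={A,G} ∩ PRW={A,C,T} → {A} (+0)
site 5, node LN: L={G} ∩ N={G} → {G} (+0)
site 5, node PR: P={A} ∪ R={G} → {A,G} (+1)
site 5, node PRW: PR={A,G} ∩ W={G} → {G} (+0)
site 5, node LNPRW: LN={G} ∩ PRW={G} → {G} (+0)
site 6, node LN: L={A} ∪ N={T} → {A,T} (+1)
site 6, node PR: P={C} ∪ R={T} → {C,T} (+1)
site 6, node PRW: PR={C,T} ∩ W={T} → {T} (+0)
site 6, node LNPRW: LN={A,T} ∩ PRW={T} → {T} (+0)
site 7, node LN: L={A} ∩ N={A} → {A} (+0)
site 7, node PR: P={C} ∪ R={T} → {C,T} (+1)
site 7, node PRW: PR={C,T} ∩ W={C} → {C} (+0)
site 7, node LNPRW: LN={A} ∪ PRW={C} → {A,C} (+1)
per-site changes: [2, 2, 3, 2, 3, 1, 2, 2]; total = 17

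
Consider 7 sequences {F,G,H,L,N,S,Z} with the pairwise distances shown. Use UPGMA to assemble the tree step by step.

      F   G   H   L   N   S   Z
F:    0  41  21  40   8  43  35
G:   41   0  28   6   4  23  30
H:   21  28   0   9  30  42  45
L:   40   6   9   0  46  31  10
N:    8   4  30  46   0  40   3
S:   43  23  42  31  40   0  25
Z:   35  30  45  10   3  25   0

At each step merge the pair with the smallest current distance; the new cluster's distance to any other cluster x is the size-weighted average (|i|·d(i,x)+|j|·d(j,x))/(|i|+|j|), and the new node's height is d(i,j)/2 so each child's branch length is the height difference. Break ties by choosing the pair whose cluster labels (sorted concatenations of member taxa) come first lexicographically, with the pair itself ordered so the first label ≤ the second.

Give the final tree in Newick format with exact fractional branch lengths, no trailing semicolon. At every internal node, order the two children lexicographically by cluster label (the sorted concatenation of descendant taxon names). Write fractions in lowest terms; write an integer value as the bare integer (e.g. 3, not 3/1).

(((F:43/4,(N:3/2,Z:3/2):37/4):49/12,((G:3,L:3):25/4,H:37/4):67/12):13/6,S:17)

step 1: merge (N,Z) at d=3; branch lengths N→3/2, Z→3/2; new cluster NZ
  updated: d(F,NZ)=43/2, d(G,NZ)=17, d(H,NZ)=75/2, d(L,NZ)=28, d(NZ,S)=65/2
step 2: merge (G,L) at d=6; branch lengths G→3, L→3; new cluster GL
  updated: d(F,GL)=81/2, d(GL,H)=37/2, d(GL,NZ)=45/2, d(GL,S)=27
step 3: merge (GL,H) at d=37/2; branch lengths GL→25/4, H→37/4; new cluster GHL
  updated: d(F,GHL)=34, d(GHL,NZ)=55/2, d(GHL,S)=32
step 4: merge (F,NZ) at d=43/2; branch lengths F→43/4, NZ→37/4; new cluster FNZ
  updated: d(FNZ,GHL)=89/3, d(FNZ,S)=36
step 5: merge (FNZ,GHL) at d=89/3; branch lengths FNZ→49/12, GHL→67/12; new cluster FGHLNZ
  updated: d(FGHLNZ,S)=34
step 6: merge (FGHLNZ,S) at d=34; branch lengths FGHLNZ→13/6, S→17; new cluster FGHLNSZ
final tree: (((F:43/4,(N:3/2,Z:3/2):37/4):49/12,((G:3,L:3):25/4,H:37/4):67/12):13/6,S:17)
total length: 220/3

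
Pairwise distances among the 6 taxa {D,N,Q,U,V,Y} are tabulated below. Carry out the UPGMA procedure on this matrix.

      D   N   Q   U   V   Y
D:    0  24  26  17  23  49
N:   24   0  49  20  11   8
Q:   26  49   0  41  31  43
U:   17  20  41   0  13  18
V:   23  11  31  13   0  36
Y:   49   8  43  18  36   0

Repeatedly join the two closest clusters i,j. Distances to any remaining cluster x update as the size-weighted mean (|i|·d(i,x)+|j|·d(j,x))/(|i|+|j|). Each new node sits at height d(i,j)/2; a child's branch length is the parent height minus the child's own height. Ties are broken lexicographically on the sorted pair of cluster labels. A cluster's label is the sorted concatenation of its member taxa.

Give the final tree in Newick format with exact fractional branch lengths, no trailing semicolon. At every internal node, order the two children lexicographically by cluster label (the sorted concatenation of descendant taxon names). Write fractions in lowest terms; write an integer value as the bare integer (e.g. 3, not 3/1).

1. join N+Y (d=8) ⇒ NY; edges |N|=4, |Y|=4
  updated: d(D,NY)=73/2, d(NY,Q)=46, d(NY,U)=19, d(NY,V)=47/2
2. join U+V (d=13) ⇒ UV; edges |U|=13/2, |V|=13/2
  updated: d(D,UV)=20, d(NY,UV)=85/4, d(Q,UV)=36
3. join D+UV (d=20) ⇒ DUV; edges |D|=10, |UV|=7/2
  updated: d(DUV,NY)=79/3, d(DUV,Q)=98/3
4. join DUV+NY (d=79/3) ⇒ DNUVY; edges |DUV|=19/6, |NY|=55/6
  updated: d(DNUVY,Q)=38
5. join DNUVY+Q (d=38) ⇒ DNQUVY; edges |DNUVY|=35/6, |Q|=19
final tree: (((D:10,(U:13/2,V:13/2):7/2):19/6,(N:4,Y:4):55/6):35/6,Q:19)
total length: 215/3

(((D:10,(U:13/2,V:13/2):7/2):19/6,(N:4,Y:4):55/6):35/6,Q:19)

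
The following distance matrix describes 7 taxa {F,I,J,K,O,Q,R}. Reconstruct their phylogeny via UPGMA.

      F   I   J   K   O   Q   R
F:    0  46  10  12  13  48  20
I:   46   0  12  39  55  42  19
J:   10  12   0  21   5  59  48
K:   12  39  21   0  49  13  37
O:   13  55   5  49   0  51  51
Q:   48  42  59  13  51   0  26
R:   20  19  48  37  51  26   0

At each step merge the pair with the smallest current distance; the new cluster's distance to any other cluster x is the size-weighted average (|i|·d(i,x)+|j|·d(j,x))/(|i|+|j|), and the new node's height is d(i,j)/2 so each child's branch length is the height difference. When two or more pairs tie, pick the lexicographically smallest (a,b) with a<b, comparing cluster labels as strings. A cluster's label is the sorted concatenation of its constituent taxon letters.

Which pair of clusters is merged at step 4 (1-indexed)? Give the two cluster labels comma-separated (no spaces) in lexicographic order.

I,R

1. join J+O (d=5) ⇒ JO; edges |J|=5/2, |O|=5/2
  updated: d(F,JO)=23/2, d(I,JO)=67/2, d(JO,K)=35, d(JO,Q)=55, d(JO,R)=99/2
2. join F+JO (d=23/2) ⇒ FJO; edges |F|=23/4, |JO|=13/4
  updated: d(FJO,I)=113/3, d(FJO,K)=82/3, d(FJO,Q)=158/3, d(FJO,R)=119/3
3. join K+Q (d=13) ⇒ KQ; edges |K|=13/2, |Q|=13/2
  updated: d(FJO,KQ)=40, d(I,KQ)=81/2, d(KQ,R)=63/2
4. join I+R (d=19) ⇒ IR; edges |I|=19/2, |R|=19/2
  updated: d(FJO,IR)=116/3, d(IR,KQ)=36
5. join IR+KQ (d=36) ⇒ IKQR; edges |IR|=17/2, |KQ|=23/2
  updated: d(FJO,IKQR)=118/3
6. join FJO+IKQR (d=118/3) ⇒ FIJKOQR; edges |FJO|=167/12, |IKQR|=5/3
final tree: ((F:23/4,(J:5/2,O:5/2):13/4):167/12,((I:19/2,R:19/2):17/2,(K:13/2,Q:13/2):23/2):5/3)
total length: 979/12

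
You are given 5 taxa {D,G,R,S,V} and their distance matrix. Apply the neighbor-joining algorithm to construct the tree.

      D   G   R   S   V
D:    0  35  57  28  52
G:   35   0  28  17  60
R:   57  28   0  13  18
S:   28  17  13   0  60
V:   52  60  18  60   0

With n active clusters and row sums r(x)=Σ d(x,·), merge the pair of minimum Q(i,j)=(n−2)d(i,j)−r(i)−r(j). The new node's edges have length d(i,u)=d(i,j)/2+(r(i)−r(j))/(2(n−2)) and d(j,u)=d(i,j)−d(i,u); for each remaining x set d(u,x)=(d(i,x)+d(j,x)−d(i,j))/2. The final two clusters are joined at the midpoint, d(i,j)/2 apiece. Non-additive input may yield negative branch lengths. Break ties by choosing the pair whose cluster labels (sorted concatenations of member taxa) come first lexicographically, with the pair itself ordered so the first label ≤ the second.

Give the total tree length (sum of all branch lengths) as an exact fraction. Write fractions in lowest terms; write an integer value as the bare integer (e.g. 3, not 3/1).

1. join R+V (d=18, Q=-252) ⇒ RV; edges |R|=-10/3, |V|=64/3
  updated: d(D,RV)=91/2, d(G,RV)=35, d(RV,S)=55/2
2. join D+G (d=35, Q=-251/2) ⇒ DG; edges |D|=183/8, |G|=97/8
  updated: d(DG,RV)=91/4, d(DG,S)=5
3. join DG+RV (d=91/4, Q=-221/4) ⇒ DGRV; edges |DG|=1/8, |RV|=181/8
  updated: d(DGRV,S)=39/8
4. join DGRV+S (d=39/8) ⇒ DGRSV; edges |DGRV|=39/16, |S|=39/16
final tree: (((D:183/8,G:97/8):1/8,(R:-10/3,V:64/3):181/8):39/16,S:39/16)
total length: 645/8

645/8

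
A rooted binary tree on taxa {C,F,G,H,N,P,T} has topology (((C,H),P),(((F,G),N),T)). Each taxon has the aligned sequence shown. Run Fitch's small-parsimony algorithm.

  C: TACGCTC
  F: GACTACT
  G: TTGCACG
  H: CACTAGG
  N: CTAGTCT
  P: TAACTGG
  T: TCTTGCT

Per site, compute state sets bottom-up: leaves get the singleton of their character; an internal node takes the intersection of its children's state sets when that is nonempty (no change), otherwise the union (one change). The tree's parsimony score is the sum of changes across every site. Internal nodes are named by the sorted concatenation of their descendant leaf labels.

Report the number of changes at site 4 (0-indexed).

4

site 0, node CH: C={T} ∪ H={C} → {C,T} (+1)
site 0, node CHP: CH={C,T} ∩ P={T} → {T} (+0)
site 0, node FG: F={G} ∪ G={T} → {G,T} (+1)
site 0, node FGN: FG={G,T} ∪ N={C} → {C,G,T} (+1)
site 0, node FGNT: FGN={C,G,T} ∩ T={T} → {T} (+0)
site 0, node CFGHNPT: CHP={T} ∩ FGNT={T} → {T} (+0)
site 1, node CH: C={A} ∩ H={A} → {A} (+0)
site 1, node CHP: CH={A} ∩ P={A} → {A} (+0)
site 1, node FG: F={A} ∪ G={T} → {A,T} (+1)
site 1, node FGN: FG={A,T} ∩ N={T} → {T} (+0)
site 1, node FGNT: FGN={T} ∪ T={C} → {C,T} (+1)
site 1, node CFGHNPT: CHP={A} ∪ FGNT={C,T} → {A,C,T} (+1)
site 2, node CH: C={C} ∩ H={C} → {C} (+0)
site 2, node CHP: CH={C} ∪ P={A} → {A,C} (+1)
site 2, node FG: F={C} ∪ G={G} → {C,G} (+1)
site 2, node FGN: FG={C,G} ∪ N={A} → {A,C,G} (+1)
site 2, node FGNT: FGN={A,C,G} ∪ T={T} → {A,C,G,T} (+1)
site 2, node CFGHNPT: CHP={A,C} ∩ FGNT={A,C,G,T} → {A,C} (+0)
site 3, node CH: C={G} ∪ H={T} → {G,T} (+1)
site 3, node CHP: CH={G,T} ∪ P={C} → {C,G,T} (+1)
site 3, node FG: F={T} ∪ G={C} → {C,T} (+1)
site 3, node FGN: FG={C,T} ∪ N={G} → {C,G,T} (+1)
site 3, node FGNT: FGN={C,G,T} ∩ T={T} → {T} (+0)
site 3, node CFGHNPT: CHP={C,G,T} ∩ FGNT={T} → {T} (+0)
site 4, node CH: C={C} ∪ H={A} → {A,C} (+1)
site 4, node CHP: CH={A,C} ∪ P={T} → {A,C,T} (+1)
site 4, node FG: F={A} ∩ G={A} → {A} (+0)
site 4, node FGN: FG={A} ∪ N={T} → {A,T} (+1)
site 4, node FGNT: FGN={A,T} ∪ T={G} → {A,G,T} (+1)
site 4, node CFGHNPT: CHP={A,C,T} ∩ FGNT={A,G,T} → {A,T} (+0)
site 5, node CH: C={T} ∪ H={G} → {G,T} (+1)
site 5, node CHP: CH={G,T} ∩ P={G} → {G} (+0)
site 5, node FG: F={C} ∩ G={C} → {C} (+0)
site 5, node FGN: FG={C} ∩ N={C} → {C} (+0)
site 5, node FGNT: FGN={C} ∩ T={C} → {C} (+0)
site 5, node CFGHNPT: CHP={G} ∪ FGNT={C} → {C,G} (+1)
site 6, node CH: C={C} ∪ H={G} → {C,G} (+1)
site 6, node CHP: CH={C,G} ∩ P={G} → {G} (+0)
site 6, node FG: F={T} ∪ G={G} → {G,T} (+1)
site 6, node FGN: FG={G,T} ∩ N={T} → {T} (+0)
site 6, node FGNT: FGN={T} ∩ T={T} → {T} (+0)
site 6, node CFGHNPT: CHP={G} ∪ FGNT={T} → {G,T} (+1)
per-site changes: [3, 3, 4, 4, 4, 2, 3]; total = 23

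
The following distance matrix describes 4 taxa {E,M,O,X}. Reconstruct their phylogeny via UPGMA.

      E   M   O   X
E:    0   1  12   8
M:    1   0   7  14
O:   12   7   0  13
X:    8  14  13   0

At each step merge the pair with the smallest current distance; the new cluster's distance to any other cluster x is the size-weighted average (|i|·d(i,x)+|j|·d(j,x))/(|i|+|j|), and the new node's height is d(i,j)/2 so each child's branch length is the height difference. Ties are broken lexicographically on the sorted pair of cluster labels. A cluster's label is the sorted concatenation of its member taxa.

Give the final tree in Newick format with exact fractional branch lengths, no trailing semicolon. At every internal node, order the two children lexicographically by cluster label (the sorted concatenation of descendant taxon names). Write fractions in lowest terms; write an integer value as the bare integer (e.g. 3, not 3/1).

step 1: merge (E,M) at d=1; branch lengths E→1/2, M→1/2; new cluster EM
  updated: d(EM,O)=19/2, d(EM,X)=11
step 2: merge (EM,O) at d=19/2; branch lengths EM→17/4, O→19/4; new cluster EMO
  updated: d(EMO,X)=35/3
step 3: merge (EMO,X) at d=35/3; branch lengths EMO→13/12, X→35/6; new cluster EMOX
final tree: (((E:1/2,M:1/2):17/4,O:19/4):13/12,X:35/6)
total length: 203/12

(((E:1/2,M:1/2):17/4,O:19/4):13/12,X:35/6)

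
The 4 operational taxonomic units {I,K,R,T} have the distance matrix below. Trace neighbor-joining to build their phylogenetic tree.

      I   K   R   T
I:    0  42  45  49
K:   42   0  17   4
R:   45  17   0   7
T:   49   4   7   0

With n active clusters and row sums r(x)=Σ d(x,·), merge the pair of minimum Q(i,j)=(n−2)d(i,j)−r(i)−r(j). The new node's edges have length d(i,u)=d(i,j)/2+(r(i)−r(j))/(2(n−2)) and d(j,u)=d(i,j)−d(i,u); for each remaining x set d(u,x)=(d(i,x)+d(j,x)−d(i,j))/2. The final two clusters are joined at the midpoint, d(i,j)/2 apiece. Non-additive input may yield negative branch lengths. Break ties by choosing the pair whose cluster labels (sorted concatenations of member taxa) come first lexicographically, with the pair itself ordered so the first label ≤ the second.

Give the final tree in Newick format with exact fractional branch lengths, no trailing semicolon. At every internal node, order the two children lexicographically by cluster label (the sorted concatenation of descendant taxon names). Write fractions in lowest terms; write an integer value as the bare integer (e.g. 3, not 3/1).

(((I:157/4,K:11/4):17/4,R:23/4):5/8,T:5/8)

step 1: merge (I,K) at d=42, Q=-115; branch lengths I→157/4, K→11/4; new cluster IK
  updated: d(IK,R)=10, d(IK,T)=11/2
step 2: merge (IK,R) at d=10, Q=-45/2; branch lengths IK→17/4, R→23/4; new cluster IKR
  updated: d(IKR,T)=5/4
step 3: merge (IKR,T) at d=5/4; branch lengths IKR→5/8, T→5/8; new cluster IKRT
final tree: (((I:157/4,K:11/4):17/4,R:23/4):5/8,T:5/8)
total length: 213/4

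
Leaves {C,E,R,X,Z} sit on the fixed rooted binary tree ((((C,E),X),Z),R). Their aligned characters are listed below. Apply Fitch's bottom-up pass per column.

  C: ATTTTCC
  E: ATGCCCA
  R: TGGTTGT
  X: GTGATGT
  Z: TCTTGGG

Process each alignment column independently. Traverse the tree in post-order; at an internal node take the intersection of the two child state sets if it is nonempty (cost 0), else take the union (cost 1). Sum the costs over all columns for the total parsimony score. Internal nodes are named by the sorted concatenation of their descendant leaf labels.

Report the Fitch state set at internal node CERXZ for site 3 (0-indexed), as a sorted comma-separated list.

CE@0: {A} ∩ {A} = {A} (intersection, +0)
CEX@0: {A} ∪ {G} = {A,G} (union, +1)
CEXZ@0: {A,G} ∪ {T} = {A,G,T} (union, +1)
CERXZ@0: {A,G,T} ∩ {T} = {T} (intersection, +0)
CE@1: {T} ∩ {T} = {T} (intersection, +0)
CEX@1: {T} ∩ {T} = {T} (intersection, +0)
CEXZ@1: {T} ∪ {C} = {C,T} (union, +1)
CERXZ@1: {C,T} ∪ {G} = {C,G,T} (union, +1)
CE@2: {T} ∪ {G} = {G,T} (union, +1)
CEX@2: {G,T} ∩ {G} = {G} (intersection, +0)
CEXZ@2: {G} ∪ {T} = {G,T} (union, +1)
CERXZ@2: {G,T} ∩ {G} = {G} (intersection, +0)
CE@3: {T} ∪ {C} = {C,T} (union, +1)
CEX@3: {C,T} ∪ {A} = {A,C,T} (union, +1)
CEXZ@3: {A,C,T} ∩ {T} = {T} (intersection, +0)
CERXZ@3: {T} ∩ {T} = {T} (intersection, +0)
CE@4: {T} ∪ {C} = {C,T} (union, +1)
CEX@4: {C,T} ∩ {T} = {T} (intersection, +0)
CEXZ@4: {T} ∪ {G} = {G,T} (union, +1)
CERXZ@4: {G,T} ∩ {T} = {T} (intersection, +0)
CE@5: {C} ∩ {C} = {C} (intersection, +0)
CEX@5: {C} ∪ {G} = {C,G} (union, +1)
CEXZ@5: {C,G} ∩ {G} = {G} (intersection, +0)
CERXZ@5: {G} ∩ {G} = {G} (intersection, +0)
CE@6: {C} ∪ {A} = {A,C} (union, +1)
CEX@6: {A,C} ∪ {T} = {A,C,T} (union, +1)
CEXZ@6: {A,C,T} ∪ {G} = {A,C,G,T} (union, +1)
CERXZ@6: {A,C,G,T} ∩ {T} = {T} (intersection, +0)
per-site changes: [2, 2, 2, 2, 2, 1, 3]; total = 14

T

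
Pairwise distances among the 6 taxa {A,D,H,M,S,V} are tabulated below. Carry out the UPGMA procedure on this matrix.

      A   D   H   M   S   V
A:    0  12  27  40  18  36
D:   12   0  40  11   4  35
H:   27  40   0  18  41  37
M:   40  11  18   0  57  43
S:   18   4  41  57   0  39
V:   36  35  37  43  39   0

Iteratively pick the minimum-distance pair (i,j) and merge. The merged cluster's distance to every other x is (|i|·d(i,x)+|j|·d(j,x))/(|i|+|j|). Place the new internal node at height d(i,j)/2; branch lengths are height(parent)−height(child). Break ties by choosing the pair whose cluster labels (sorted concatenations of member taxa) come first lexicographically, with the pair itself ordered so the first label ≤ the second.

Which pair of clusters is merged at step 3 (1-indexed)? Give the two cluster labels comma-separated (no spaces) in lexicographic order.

1. join D+S (d=4) ⇒ DS; edges |D|=2, |S|=2
  updated: d(A,DS)=15, d(DS,H)=81/2, d(DS,M)=34, d(DS,V)=37
2. join A+DS (d=15) ⇒ ADS; edges |A|=15/2, |DS|=11/2
  updated: d(ADS,H)=36, d(ADS,M)=36, d(ADS,V)=110/3
3. join H+M (d=18) ⇒ HM; edges |H|=9, |M|=9
  updated: d(ADS,HM)=36, d(HM,V)=40
4. join ADS+HM (d=36) ⇒ ADHMS; edges |ADS|=21/2, |HM|=9
  updated: d(ADHMS,V)=38
5. join ADHMS+V (d=38) ⇒ ADHMSV; edges |ADHMS|=1, |V|=19
final tree: (((A:15/2,(D:2,S:2):11/2):21/2,(H:9,M:9):9):1,V:19)
total length: 149/2

H,M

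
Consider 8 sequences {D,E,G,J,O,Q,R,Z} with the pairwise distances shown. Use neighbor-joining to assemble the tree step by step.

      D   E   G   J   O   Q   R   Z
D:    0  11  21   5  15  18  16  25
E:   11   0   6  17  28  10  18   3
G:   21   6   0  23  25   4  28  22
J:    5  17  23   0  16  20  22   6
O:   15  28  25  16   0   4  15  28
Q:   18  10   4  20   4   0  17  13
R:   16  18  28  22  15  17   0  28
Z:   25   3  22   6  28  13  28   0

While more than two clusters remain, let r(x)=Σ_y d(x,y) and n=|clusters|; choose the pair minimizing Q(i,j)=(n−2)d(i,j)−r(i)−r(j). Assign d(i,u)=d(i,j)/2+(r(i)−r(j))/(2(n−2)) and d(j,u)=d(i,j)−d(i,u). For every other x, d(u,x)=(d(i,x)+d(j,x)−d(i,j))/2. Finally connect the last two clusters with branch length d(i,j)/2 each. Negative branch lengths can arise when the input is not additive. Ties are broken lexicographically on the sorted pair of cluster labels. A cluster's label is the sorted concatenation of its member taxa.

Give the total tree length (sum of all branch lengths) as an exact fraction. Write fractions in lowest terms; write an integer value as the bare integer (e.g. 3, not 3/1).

step 1: merge (E,Z) at d=3, Q=-200; branch lengths E→-7/6, Z→25/6; new cluster EZ
  updated: d(D,EZ)=33/2, d(EZ,G)=25/2, d(EZ,J)=10, d(EZ,O)=53/2, d(EZ,Q)=10, d(EZ,R)=43/2
step 2: merge (G,Q) at d=4, Q=-333/2; branch lengths G→121/20, Q→-41/20; new cluster GQ
  updated: d(D,GQ)=35/2, d(EZ,GQ)=37/4, d(GQ,J)=39/2, d(GQ,O)=25/2, d(GQ,R)=41/2
step 3: merge (EZ,GQ) at d=37/4, Q=-126; branch lengths EZ→83/16, GQ→65/16; new cluster EGQZ
  updated: d(D,EGQZ)=99/8, d(EGQZ,J)=81/8, d(EGQZ,O)=119/8, d(EGQZ,R)=131/8
step 4: merge (D,J) at d=5, Q=-173/2; branch lengths D→41/24, J→79/24; new cluster DJ
  updated: d(DJ,EGQZ)=35/4, d(DJ,O)=13, d(DJ,R)=33/2
step 5: merge (DJ,EGQZ) at d=35/4, Q=-243/4; branch lengths DJ→63/16, EGQZ→77/16; new cluster DEGJQZ
  updated: d(DEGJQZ,O)=153/16, d(DEGJQZ,R)=193/16
step 6: merge (DEGJQZ,O) at d=153/16, Q=-293/8; branch lengths DEGJQZ→53/16, O→25/4; new cluster DEGJOQZ
  updated: d(DEGJOQZ,R)=35/4
step 7: merge (DEGJOQZ,R) at d=35/4; branch lengths DEGJOQZ→35/8, R→35/8; new cluster DEGJOQRZ
final tree: ((((D:41/24,J:79/24):63/16,((E:-7/6,Z:25/6):83/16,(G:121/20,Q:-41/20):65/16):77/16):53/16,O:25/4):35/8,R:35/8)
total length: 773/16

773/16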